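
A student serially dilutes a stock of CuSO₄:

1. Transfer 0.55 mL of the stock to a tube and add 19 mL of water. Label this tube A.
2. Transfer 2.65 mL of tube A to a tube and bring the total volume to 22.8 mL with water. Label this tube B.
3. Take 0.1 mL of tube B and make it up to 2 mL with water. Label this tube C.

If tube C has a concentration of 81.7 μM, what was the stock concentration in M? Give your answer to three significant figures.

0.500 M

Step 1: 0.55 mL + 19 mL = 19.55 mL total → factor 19.55/0.55 = 35.545
Step 2: 2.65 mL brought to 22.8 mL → factor 22.8/2.65 = 8.6038
Step 3: 0.1 mL brought to 2 mL → factor 2/0.1 = 20
Overall dilution factor = 35.545 × 8.6038 × 20 = 6116.5
Stock = 81.7 μM × 6116.5 = 4.997 × 10^5 μM = 0.500 M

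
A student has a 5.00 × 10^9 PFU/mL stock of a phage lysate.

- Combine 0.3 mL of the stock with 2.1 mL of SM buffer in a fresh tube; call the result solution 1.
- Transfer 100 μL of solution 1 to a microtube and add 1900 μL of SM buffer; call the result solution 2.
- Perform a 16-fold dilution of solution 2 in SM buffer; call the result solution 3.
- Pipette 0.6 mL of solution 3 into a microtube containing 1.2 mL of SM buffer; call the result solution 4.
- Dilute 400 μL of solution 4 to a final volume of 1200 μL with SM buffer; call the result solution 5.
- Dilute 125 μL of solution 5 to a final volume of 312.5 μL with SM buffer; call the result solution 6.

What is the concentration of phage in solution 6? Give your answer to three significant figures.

8.68 × 10^4 PFU/mL

Step 1: 0.3 mL + 2.1 mL = 2.4 mL total → factor 2.4/0.3 = 8
Step 2: 100 μL + 1900 μL = 2000 μL total → factor 2000/100 = 20
Step 3: 16-fold → factor 16
Step 4: 0.6 mL + 1.2 mL = 1.8 mL total → factor 1.8/0.6 = 3
Step 5: 400 μL brought to 1200 μL → factor 1200/400 = 3
Step 6: 125 μL brought to 312.5 μL → factor 312.5/125 = 2.5
Overall dilution factor = 8 × 20 × 16 × 3 × 3 × 2.5 = 57600
Final = 5.00 × 10^9 PFU/mL / 57600 = 8.68 × 10^4 PFU/mL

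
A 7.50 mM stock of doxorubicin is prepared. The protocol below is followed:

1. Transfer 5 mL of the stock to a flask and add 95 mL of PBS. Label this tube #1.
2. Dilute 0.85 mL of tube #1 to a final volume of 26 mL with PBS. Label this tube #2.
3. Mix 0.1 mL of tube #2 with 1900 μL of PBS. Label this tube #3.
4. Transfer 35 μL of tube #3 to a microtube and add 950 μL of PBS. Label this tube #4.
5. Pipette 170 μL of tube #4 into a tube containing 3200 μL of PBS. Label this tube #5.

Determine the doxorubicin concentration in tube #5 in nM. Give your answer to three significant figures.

1.10 nM

Step 1: 5 mL + 95 mL = 100 mL total → factor 100/5 = 20
Step 2: 0.85 mL brought to 26 mL → factor 26/0.85 = 30.588
Step 3: 0.1 mL + 1900 μL = 2 mL total → factor 2/0.1 = 20
Step 4: 35 μL + 950 μL = 985 μL total → factor 985/35 = 28.143
Step 5: 170 μL + 3200 μL = 3370 μL total → factor 3370/170 = 19.824
Overall dilution factor = 20 × 30.588 × 20 × 28.143 × 19.824 = 6.826 × 10^6
Final = 7.50 mM / 6.826 × 10^6 = 1.099 × 10^-6 mM = 1.10 nM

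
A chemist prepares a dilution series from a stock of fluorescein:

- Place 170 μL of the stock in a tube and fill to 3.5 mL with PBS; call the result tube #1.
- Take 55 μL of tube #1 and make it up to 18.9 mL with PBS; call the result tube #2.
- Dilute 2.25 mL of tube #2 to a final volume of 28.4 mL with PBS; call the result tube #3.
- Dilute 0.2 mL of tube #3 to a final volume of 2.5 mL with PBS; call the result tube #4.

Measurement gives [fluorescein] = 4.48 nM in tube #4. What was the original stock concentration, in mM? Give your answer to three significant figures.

5.00 mM

Step 1: 170 μL brought to 3.5 mL → factor 3500/170 = 20.588
Step 2: 55 μL brought to 18.9 mL → factor 18900/55 = 343.64
Step 3: 2.25 mL brought to 28.4 mL → factor 28.4/2.25 = 12.622
Step 4: 0.2 mL brought to 2.5 mL → factor 2.5/0.2 = 12.5
Overall dilution factor = 20.588 × 343.64 × 12.622 × 12.5 = 1.1163 × 10^6
Stock = 4.48 nM × 1.1163 × 10^6 = 5.001 × 10^6 nM = 5.00 mM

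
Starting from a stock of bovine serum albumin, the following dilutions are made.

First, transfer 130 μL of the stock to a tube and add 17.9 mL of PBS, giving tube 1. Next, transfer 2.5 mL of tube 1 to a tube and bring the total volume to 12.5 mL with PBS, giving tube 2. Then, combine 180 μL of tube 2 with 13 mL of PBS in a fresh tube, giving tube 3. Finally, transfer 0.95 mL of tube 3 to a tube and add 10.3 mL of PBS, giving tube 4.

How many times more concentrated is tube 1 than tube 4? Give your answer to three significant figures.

4.34 × 10^3

Step 1: 130 μL + 17.9 mL = 18030 μL total → factor 18030/130 = 138.69
Step 2: 2.5 mL brought to 12.5 mL → factor 12.5/2.5 = 5
Step 3: 180 μL + 13 mL = 13180 μL total → factor 13180/180 = 73.222
Step 4: 0.95 mL + 10.3 mL = 11.25 mL total → factor 11.25/0.95 = 11.842
Dilution factor to tube 1 = 138.69; to tube 4 = 6.013 × 10^5
[tube 1]/[tube 4] = (factor to tube 4)/(factor to tube 1) = 6.013 × 10^5/138.69 = 4.34 × 10^3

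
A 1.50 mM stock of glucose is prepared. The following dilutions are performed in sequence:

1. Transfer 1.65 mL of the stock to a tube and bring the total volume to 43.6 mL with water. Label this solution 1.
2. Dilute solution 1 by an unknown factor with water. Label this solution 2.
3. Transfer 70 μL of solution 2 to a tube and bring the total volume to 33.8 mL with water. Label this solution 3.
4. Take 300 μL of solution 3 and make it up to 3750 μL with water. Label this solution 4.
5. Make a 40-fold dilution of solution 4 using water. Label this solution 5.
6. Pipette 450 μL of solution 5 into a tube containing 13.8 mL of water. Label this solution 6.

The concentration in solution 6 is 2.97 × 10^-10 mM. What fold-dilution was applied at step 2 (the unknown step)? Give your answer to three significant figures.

Step 1: 1.65 mL brought to 43.6 mL → factor 43.6/1.65 = 26.424
Step 2: unknown factor x
Step 3: 70 μL brought to 33.8 mL → factor 33800/70 = 482.86
Step 4: 300 μL brought to 3750 μL → factor 3750/300 = 12.5
Step 5: 40-fold → factor 40
Step 6: 450 μL + 13.8 mL = 14250 μL total → factor 14250/450 = 31.667
Product of known-step factors = 2.0202 × 10^8
Overall factor = 1.50 mM / (2.97 × 10^-10 mM) = 5.0505 × 10^9
x = 5.0505 × 10^9 / 2.0202 × 10^8 = 25.0

25.0-fold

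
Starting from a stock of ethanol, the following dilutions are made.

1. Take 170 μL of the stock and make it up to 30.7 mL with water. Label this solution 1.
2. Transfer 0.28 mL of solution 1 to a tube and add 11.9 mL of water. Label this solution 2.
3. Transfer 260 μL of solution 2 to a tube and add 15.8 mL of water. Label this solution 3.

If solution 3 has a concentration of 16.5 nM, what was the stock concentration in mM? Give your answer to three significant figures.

Step 1: 170 μL brought to 30.7 mL → factor 30700/170 = 180.59
Step 2: 0.28 mL + 11.9 mL = 12.18 mL total → factor 12.18/0.28 = 43.5
Step 3: 260 μL + 15.8 mL = 16060 μL total → factor 16060/260 = 61.769
Overall dilution factor = 180.59 × 43.5 × 61.769 = 4.8523 × 10^5
Stock = 16.5 nM × 4.8523 × 10^5 = 8.006 × 10^6 nM = 8.01 mM

8.01 mM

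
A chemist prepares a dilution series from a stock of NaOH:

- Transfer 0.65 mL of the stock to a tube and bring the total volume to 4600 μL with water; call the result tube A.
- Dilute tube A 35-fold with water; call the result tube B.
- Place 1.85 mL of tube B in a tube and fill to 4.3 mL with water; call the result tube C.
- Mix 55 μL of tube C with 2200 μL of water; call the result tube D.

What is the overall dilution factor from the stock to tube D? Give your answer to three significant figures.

Step 1: 0.65 mL brought to 4600 μL → factor 4.6/0.65 = 7.0769
Step 2: 35-fold → factor 35
Step 3: 1.85 mL brought to 4.3 mL → factor 4.3/1.85 = 2.3243
Step 4: 55 μL + 2200 μL = 2255 μL total → factor 2255/55 = 41
Overall dilution factor = 7.0769 × 35 × 2.3243 × 41 = 23604

2.36 × 10^4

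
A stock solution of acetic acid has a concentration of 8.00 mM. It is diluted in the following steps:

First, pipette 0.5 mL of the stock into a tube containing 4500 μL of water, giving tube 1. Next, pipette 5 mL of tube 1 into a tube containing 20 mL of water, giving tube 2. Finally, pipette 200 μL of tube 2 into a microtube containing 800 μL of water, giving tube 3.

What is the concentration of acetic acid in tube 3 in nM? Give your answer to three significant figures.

3.20 × 10^4 nM

Step 1: 0.5 mL + 4500 μL = 5 mL total → factor 5/0.5 = 10
Step 2: 5 mL + 20 mL = 25 mL total → factor 25/5 = 5
Step 3: 200 μL + 800 μL = 1000 μL total → factor 1000/200 = 5
Dilution factor through tube 3 = 10 × 5 × 5 = 250
[tube 3] = 8.00 mM / 250 = 0.03200 mM = 3.20 × 10^4 nM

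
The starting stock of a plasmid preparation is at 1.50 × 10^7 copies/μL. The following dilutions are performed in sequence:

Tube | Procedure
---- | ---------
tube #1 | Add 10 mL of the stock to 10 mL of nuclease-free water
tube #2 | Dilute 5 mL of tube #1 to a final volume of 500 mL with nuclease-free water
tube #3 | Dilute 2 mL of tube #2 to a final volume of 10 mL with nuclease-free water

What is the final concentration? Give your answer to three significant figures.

Step 1: 10 mL + 10 mL = 20 mL total → factor 20/10 = 2
Step 2: 5 mL brought to 500 mL → factor 500/5 = 100
Step 3: 2 mL brought to 10 mL → factor 10/2 = 5
Overall dilution factor = 2 × 100 × 5 = 1000
Final = 1.50 × 10^7 copies/μL / 1000 = 1.50 × 10^4 copies/μL

1.50 × 10^4 copies/μL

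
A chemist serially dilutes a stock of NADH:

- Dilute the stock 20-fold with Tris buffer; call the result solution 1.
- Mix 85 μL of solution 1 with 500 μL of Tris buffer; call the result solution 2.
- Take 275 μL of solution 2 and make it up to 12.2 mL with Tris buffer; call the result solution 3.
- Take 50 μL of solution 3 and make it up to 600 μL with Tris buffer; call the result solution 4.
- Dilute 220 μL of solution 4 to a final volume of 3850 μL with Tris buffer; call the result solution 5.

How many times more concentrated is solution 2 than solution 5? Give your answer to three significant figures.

Step 1: 20-fold → factor 20
Step 2: 85 μL + 500 μL = 585 μL total → factor 585/85 = 6.8824
Step 3: 275 μL brought to 12.2 mL → factor 12200/275 = 44.364
Step 4: 50 μL brought to 600 μL → factor 600/50 = 12
Step 5: 220 μL brought to 3850 μL → factor 3850/220 = 17.5
Dilution factor to solution 2 = 137.65; to solution 5 = 1.2824 × 10^6
[solution 2]/[solution 5] = (factor to solution 5)/(factor to solution 2) = 1.2824 × 10^6/137.65 = 9.32 × 10^3

9.32 × 10^3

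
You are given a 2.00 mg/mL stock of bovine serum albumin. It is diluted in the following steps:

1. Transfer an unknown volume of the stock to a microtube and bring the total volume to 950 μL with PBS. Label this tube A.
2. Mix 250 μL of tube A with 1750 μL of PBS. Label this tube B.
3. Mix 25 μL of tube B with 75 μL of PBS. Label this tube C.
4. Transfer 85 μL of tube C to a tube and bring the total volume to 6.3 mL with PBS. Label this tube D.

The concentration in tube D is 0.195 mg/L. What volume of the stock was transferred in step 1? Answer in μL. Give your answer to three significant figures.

Step 1: v brought to 950 μL → factor = 950 μL/v
Step 2: 250 μL + 1750 μL = 2000 μL total → factor 2000/250 = 8
Step 3: 25 μL + 75 μL = 100 μL total → factor 100/25 = 4
Step 4: 85 μL brought to 6.3 mL → factor 6300/85 = 74.118
Product of known-step factors = 2371.8
Overall factor = 2.00 mg/mL / (0.195 mg/L) = 10256
Step-1 factor = 10256 / 2371.8 = 4.3244
v = 950 μL / 4.3244 = 220 μL

220 μL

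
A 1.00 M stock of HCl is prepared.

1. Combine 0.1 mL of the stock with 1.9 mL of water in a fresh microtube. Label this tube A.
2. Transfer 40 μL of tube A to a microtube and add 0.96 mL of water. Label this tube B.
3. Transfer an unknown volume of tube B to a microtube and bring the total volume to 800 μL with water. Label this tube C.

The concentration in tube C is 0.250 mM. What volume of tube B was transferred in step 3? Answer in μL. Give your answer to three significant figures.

Step 1: 0.1 mL + 1.9 mL = 2 mL total → factor 2/0.1 = 20
Step 2: 40 μL + 0.96 mL = 1000 μL total → factor 1000/40 = 25
Step 3: v brought to 800 μL → factor = 800 μL/v
Product of known-step factors = 500
Overall factor = 1.00 M / (0.250 mM) = 4000
Step-3 factor = 4000 / 500 = 8
v = 800 μL / 8 = 100 μL

100 μL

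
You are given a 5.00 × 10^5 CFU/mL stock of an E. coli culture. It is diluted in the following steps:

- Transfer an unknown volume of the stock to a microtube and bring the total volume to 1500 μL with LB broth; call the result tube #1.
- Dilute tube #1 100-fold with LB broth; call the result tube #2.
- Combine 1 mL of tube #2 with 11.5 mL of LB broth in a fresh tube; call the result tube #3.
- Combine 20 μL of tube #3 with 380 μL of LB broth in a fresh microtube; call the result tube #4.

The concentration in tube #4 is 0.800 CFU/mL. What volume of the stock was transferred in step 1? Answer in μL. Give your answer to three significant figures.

Step 1: v brought to 1500 μL → factor = 1500 μL/v
Step 2: 100-fold → factor 100
Step 3: 1 mL + 11.5 mL = 12.5 mL total → factor 12.5/1 = 12.5
Step 4: 20 μL + 380 μL = 400 μL total → factor 400/20 = 20
Product of known-step factors = 25000
Overall factor = 5.00 × 10^5 CFU/mL / (0.800 CFU/mL) = 6.25 × 10^5
Step-1 factor = 6.25 × 10^5 / 25000 = 25
v = 1500 μL / 25 = 60.0 μL

60.0 μL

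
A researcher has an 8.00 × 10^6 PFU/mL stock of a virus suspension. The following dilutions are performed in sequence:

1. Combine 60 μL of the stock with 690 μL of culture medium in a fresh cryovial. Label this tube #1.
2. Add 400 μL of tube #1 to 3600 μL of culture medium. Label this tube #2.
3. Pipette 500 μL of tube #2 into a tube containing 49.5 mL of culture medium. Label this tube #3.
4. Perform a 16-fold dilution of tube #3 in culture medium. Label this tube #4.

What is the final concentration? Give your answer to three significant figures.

Step 1: 60 μL + 690 μL = 750 μL total → factor 750/60 = 12.5
Step 2: 400 μL + 3600 μL = 4000 μL total → factor 4000/400 = 10
Step 3: 500 μL + 49.5 mL = 50000 μL total → factor 50000/500 = 100
Step 4: 16-fold → factor 16
Overall dilution factor = 12.5 × 10 × 100 × 16 = 2 × 10^5
Final = 8.00 × 10^6 PFU/mL / 2 × 10^5 = 40.0 PFU/mL

40.0 PFU/mL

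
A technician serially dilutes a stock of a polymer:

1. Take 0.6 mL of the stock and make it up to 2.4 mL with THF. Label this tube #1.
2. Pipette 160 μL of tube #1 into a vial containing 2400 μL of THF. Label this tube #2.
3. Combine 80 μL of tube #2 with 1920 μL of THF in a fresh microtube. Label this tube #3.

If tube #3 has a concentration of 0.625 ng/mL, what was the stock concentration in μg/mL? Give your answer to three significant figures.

Step 1: 0.6 mL brought to 2.4 mL → factor 2.4/0.6 = 4
Step 2: 160 μL + 2400 μL = 2560 μL total → factor 2560/160 = 16
Step 3: 80 μL + 1920 μL = 2000 μL total → factor 2000/80 = 25
Overall dilution factor = 4 × 16 × 25 = 1600
Stock = 0.625 ng/mL × 1600 = 1000 ng/mL = 1.00 μg/mL

1.00 μg/mL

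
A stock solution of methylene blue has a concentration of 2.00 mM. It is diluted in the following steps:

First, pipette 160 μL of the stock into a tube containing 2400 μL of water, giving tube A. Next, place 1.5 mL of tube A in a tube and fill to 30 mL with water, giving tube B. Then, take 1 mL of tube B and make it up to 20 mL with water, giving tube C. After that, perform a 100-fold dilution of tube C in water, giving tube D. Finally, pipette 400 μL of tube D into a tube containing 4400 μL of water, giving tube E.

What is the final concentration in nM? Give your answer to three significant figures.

Step 1: 160 μL + 2400 μL = 2560 μL total → factor 2560/160 = 16
Step 2: 1.5 mL brought to 30 mL → factor 30/1.5 = 20
Step 3: 1 mL brought to 20 mL → factor 20/1 = 20
Step 4: 100-fold → factor 100
Step 5: 400 μL + 4400 μL = 4800 μL total → factor 4800/400 = 12
Overall dilution factor = 16 × 20 × 20 × 100 × 12 = 7.68 × 10^6
Final = 2.00 mM / 7.68 × 10^6 = 2.604 × 10^-7 mM = 0.260 nM

0.260 nM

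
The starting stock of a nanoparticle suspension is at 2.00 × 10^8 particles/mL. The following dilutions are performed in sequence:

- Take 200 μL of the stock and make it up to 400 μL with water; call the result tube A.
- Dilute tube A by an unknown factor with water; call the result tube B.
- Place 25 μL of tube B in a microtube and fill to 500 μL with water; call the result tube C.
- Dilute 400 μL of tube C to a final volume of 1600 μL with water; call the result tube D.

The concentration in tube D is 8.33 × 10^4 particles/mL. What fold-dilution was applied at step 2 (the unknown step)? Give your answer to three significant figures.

15.0-fold

Step 1: 200 μL brought to 400 μL → factor 400/200 = 2
Step 2: unknown factor x
Step 3: 25 μL brought to 500 μL → factor 500/25 = 20
Step 4: 400 μL brought to 1600 μL → factor 1600/400 = 4
Product of known-step factors = 160
Overall factor = 2.00 × 10^8 particles/mL / (8.33 × 10^4 particles/mL) = 2401
x = 2401 / 160 = 15.0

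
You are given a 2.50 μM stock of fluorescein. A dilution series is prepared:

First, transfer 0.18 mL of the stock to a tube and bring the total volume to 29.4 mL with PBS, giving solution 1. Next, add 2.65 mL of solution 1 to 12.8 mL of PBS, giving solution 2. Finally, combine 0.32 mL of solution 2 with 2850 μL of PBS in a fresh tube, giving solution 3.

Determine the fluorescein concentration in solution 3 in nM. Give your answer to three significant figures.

0.265 nM

Step 1: 0.18 mL brought to 29.4 mL → factor 29.4/0.18 = 163.33
Step 2: 2.65 mL + 12.8 mL = 15.45 mL total → factor 15.45/2.65 = 5.8302
Step 3: 0.32 mL + 2850 μL = 3.17 mL total → factor 3.17/0.32 = 9.9062
Overall dilution factor = 163.33 × 5.8302 × 9.9062 = 9433.4
Final = 2.50 μM / 9433.4 = 0.0002650 μM = 0.265 nM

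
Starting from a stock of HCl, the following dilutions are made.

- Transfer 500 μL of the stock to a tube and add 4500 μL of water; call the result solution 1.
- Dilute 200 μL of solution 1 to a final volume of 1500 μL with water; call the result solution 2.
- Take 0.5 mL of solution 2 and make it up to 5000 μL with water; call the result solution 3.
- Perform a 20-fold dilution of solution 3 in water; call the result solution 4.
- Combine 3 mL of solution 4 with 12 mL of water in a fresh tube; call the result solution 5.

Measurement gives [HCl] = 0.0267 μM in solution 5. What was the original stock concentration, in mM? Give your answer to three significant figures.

Step 1: 500 μL + 4500 μL = 5000 μL total → factor 5000/500 = 10
Step 2: 200 μL brought to 1500 μL → factor 1500/200 = 7.5
Step 3: 0.5 mL brought to 5000 μL → factor 5/0.5 = 10
Step 4: 20-fold → factor 20
Step 5: 3 mL + 12 mL = 15 mL total → factor 15/3 = 5
Overall dilution factor = 10 × 7.5 × 10 × 20 × 5 = 75000
Stock = 0.0267 μM × 75000 = 2002 μM = 2.00 mM

2.00 mM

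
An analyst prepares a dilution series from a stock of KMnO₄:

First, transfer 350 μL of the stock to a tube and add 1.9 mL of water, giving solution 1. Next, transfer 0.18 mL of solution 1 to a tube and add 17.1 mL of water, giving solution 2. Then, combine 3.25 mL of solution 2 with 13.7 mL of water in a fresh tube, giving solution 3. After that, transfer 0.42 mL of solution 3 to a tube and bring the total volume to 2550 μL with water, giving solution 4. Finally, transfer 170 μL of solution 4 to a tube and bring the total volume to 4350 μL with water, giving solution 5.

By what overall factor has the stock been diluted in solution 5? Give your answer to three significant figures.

Step 1: 350 μL + 1.9 mL = 2250 μL total → factor 2250/350 = 6.4286
Step 2: 0.18 mL + 17.1 mL = 17.28 mL total → factor 17.28/0.18 = 96
Step 3: 3.25 mL + 13.7 mL = 16.95 mL total → factor 16.95/3.25 = 5.2154
Step 4: 0.42 mL brought to 2550 μL → factor 2.55/0.42 = 6.0714
Step 5: 170 μL brought to 4350 μL → factor 4350/170 = 25.588
Overall dilution factor = 6.4286 × 96 × 5.2154 × 6.0714 × 25.588 = 5.0004 × 10^5

5.00 × 10^5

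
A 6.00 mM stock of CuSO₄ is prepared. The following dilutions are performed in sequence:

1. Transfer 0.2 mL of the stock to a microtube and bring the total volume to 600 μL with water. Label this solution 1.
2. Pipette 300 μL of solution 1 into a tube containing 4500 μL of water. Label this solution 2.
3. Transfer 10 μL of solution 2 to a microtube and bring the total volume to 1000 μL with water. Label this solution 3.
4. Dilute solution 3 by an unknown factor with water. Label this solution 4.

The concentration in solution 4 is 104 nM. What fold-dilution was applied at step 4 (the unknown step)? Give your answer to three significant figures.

Step 1: 0.2 mL brought to 600 μL → factor 0.6/0.2 = 3
Step 2: 300 μL + 4500 μL = 4800 μL total → factor 4800/300 = 16
Step 3: 10 μL brought to 1000 μL → factor 1000/10 = 100
Step 4: unknown factor x
Product of known-step factors = 4800
Overall factor = 6.00 mM / (104 nM) = 57692
x = 57692 / 4800 = 12.0

12.0-fold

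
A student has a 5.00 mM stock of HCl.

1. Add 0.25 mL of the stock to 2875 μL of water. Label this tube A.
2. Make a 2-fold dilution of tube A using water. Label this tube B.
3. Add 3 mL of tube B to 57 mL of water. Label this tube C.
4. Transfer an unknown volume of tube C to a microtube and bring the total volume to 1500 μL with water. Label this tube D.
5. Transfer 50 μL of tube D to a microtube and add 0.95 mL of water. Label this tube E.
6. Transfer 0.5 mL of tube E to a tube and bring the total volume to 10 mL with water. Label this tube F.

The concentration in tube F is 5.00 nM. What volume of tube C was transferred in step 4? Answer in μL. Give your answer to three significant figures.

Step 1: 0.25 mL + 2875 μL = 3.125 mL total → factor 3.125/0.25 = 12.5
Step 2: 2-fold → factor 2
Step 3: 3 mL + 57 mL = 60 mL total → factor 60/3 = 20
Step 4: v brought to 1500 μL → factor = 1500 μL/v
Step 5: 50 μL + 0.95 mL = 1000 μL total → factor 1000/50 = 20
Step 6: 0.5 mL brought to 10 mL → factor 10/0.5 = 20
Product of known-step factors = 2 × 10^5
Overall factor = 5.00 mM / (5.00 nM) = 1 × 10^6
Step-4 factor = 1 × 10^6 / 2 × 10^5 = 5
v = 1500 μL / 5 = 300 μL

300 μL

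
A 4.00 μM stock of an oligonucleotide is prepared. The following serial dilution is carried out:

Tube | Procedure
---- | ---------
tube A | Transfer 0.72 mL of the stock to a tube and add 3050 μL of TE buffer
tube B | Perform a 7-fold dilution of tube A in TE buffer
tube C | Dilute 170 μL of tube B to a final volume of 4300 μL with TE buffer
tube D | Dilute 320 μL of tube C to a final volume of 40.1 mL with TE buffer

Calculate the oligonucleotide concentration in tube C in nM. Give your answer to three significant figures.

4.31 nM

Step 1: 0.72 mL + 3050 μL = 3.77 mL total → factor 3.77/0.72 = 5.2361
Step 2: 7-fold → factor 7
Step 3: 170 μL brought to 4300 μL → factor 4300/170 = 25.294
Dilution factor through tube C = 5.2361 × 7 × 25.294 = 927.1
[tube C] = 4.00 μM / 927.1 = 0.004315 μM = 4.31 nM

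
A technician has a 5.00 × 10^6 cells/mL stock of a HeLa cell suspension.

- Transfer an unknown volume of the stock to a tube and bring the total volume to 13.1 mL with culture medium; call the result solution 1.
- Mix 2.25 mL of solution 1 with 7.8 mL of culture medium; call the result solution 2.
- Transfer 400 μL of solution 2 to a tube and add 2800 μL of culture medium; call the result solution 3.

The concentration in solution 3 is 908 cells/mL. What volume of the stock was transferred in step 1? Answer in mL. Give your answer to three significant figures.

Step 1: v brought to 13.1 mL → factor = 13.1 mL/v
Step 2: 2.25 mL + 7.8 mL = 10.05 mL total → factor 10.05/2.25 = 4.4667
Step 3: 400 μL + 2800 μL = 3200 μL total → factor 3200/400 = 8
Product of known-step factors = 35.733
Overall factor = 5.00 × 10^6 cells/mL / (908 cells/mL) = 5506.6
Step-1 factor = 5506.6 / 35.733 = 154.1
v = 13.1 mL / 154.1 = 0.0850 mL

0.0850 mL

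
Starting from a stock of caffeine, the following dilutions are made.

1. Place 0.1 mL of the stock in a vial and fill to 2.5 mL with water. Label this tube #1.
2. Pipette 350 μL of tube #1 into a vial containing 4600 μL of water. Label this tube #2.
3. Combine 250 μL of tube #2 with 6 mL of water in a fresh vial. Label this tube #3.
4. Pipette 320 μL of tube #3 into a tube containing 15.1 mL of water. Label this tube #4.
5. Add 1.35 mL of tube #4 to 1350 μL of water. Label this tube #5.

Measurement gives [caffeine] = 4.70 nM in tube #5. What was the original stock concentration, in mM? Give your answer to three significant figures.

4.00 mM

Step 1: 0.1 mL brought to 2.5 mL → factor 2.5/0.1 = 25
Step 2: 350 μL + 4600 μL = 4950 μL total → factor 4950/350 = 14.143
Step 3: 250 μL + 6 mL = 6250 μL total → factor 6250/250 = 25
Step 4: 320 μL + 15.1 mL = 15420 μL total → factor 15420/320 = 48.188
Step 5: 1.35 mL + 1350 μL = 2.7 mL total → factor 2.7/1.35 = 2
Overall dilution factor = 25 × 14.143 × 25 × 48.188 × 2 = 8.5189 × 10^5
Stock = 4.70 nM × 8.5189 × 10^5 = 4.004 × 10^6 nM = 4.00 mM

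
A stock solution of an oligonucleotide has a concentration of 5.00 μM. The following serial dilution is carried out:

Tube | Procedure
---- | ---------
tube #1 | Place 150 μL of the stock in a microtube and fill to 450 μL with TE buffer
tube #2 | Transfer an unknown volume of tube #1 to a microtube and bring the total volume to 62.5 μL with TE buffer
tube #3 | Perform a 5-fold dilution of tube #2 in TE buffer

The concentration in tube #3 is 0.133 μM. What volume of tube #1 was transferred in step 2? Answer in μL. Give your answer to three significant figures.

24.9 μL

Step 1: 150 μL brought to 450 μL → factor 450/150 = 3
Step 2: v brought to 62.5 μL → factor = 62.5 μL/v
Step 3: 5-fold → factor 5
Product of known-step factors = 15
Overall factor = 5.00 μM / (0.133 μM) = 37.594
Step-2 factor = 37.594 / 15 = 2.5063
v = 62.5 μL / 2.5063 = 24.9 μL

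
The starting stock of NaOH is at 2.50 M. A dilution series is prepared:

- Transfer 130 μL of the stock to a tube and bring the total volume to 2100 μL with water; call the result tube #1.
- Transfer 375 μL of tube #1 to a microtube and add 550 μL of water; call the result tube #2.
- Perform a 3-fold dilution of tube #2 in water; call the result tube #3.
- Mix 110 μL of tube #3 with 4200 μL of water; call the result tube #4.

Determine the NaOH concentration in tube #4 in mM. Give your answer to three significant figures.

Step 1: 130 μL brought to 2100 μL → factor 2100/130 = 16.154
Step 2: 375 μL + 550 μL = 925 μL total → factor 925/375 = 2.4667
Step 3: 3-fold → factor 3
Step 4: 110 μL + 4200 μL = 4310 μL total → factor 4310/110 = 39.182
Overall dilution factor = 16.154 × 2.4667 × 3 × 39.182 = 4683.7
Final = 2.50 M / 4683.7 = 0.0005338 M = 0.534 mM

0.534 mM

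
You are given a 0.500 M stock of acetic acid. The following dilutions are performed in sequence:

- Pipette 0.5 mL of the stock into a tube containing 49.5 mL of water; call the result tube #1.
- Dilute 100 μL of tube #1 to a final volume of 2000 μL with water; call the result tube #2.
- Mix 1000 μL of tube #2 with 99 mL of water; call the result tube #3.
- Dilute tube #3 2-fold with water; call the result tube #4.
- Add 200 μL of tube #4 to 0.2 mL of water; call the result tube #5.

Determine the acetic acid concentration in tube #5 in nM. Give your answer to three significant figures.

Step 1: 0.5 mL + 49.5 mL = 50 mL total → factor 50/0.5 = 100
Step 2: 100 μL brought to 2000 μL → factor 2000/100 = 20
Step 3: 1000 μL + 99 mL = 1 × 10^5 μL total → factor 1 × 10^5/1000 = 100
Step 4: 2-fold → factor 2
Step 5: 200 μL + 0.2 mL = 400 μL total → factor 400/200 = 2
Overall dilution factor = 100 × 20 × 100 × 2 × 2 = 8 × 10^5
Final = 0.500 M / 8 × 10^5 = 6.250 × 10^-7 M = 625 nM

625 nM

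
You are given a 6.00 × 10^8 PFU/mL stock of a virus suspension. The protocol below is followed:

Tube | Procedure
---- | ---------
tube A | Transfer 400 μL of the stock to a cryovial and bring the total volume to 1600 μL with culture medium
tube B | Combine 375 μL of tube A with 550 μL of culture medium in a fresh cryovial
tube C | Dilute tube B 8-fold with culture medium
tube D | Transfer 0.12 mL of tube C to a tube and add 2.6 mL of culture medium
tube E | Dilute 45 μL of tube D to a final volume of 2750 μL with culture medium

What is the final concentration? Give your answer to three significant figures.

5.49 × 10^3 PFU/mL

Step 1: 400 μL brought to 1600 μL → factor 1600/400 = 4
Step 2: 375 μL + 550 μL = 925 μL total → factor 925/375 = 2.4667
Step 3: 8-fold → factor 8
Step 4: 0.12 mL + 2.6 mL = 2.72 mL total → factor 2.72/0.12 = 22.667
Step 5: 45 μL brought to 2750 μL → factor 2750/45 = 61.111
Overall dilution factor = 4 × 2.4667 × 8 × 22.667 × 61.111 = 1.0934 × 10^5
Final = 6.00 × 10^8 PFU/mL / 1.0934 × 10^5 = 5.49 × 10^3 PFU/mL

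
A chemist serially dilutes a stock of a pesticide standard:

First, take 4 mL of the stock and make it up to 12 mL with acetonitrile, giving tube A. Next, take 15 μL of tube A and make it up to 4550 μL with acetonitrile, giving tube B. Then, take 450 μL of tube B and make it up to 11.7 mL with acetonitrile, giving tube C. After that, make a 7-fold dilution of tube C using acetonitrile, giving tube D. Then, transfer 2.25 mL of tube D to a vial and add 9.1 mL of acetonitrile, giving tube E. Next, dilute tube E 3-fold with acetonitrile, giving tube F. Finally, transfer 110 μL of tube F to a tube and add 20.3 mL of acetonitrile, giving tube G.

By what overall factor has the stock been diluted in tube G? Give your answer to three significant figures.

Step 1: 4 mL brought to 12 mL → factor 12/4 = 3
Step 2: 15 μL brought to 4550 μL → factor 4550/15 = 303.33
Step 3: 450 μL brought to 11.7 mL → factor 11700/450 = 26
Step 4: 7-fold → factor 7
Step 5: 2.25 mL + 9.1 mL = 11.35 mL total → factor 11.35/2.25 = 5.0444
Step 6: 3-fold → factor 3
Step 7: 110 μL + 20.3 mL = 20410 μL total → factor 20410/110 = 185.55
Overall dilution factor = 3 × 303.33 × 26 × 7 × 5.0444 × 3 × 185.55 = 4.6505 × 10^8

4.65 × 10^8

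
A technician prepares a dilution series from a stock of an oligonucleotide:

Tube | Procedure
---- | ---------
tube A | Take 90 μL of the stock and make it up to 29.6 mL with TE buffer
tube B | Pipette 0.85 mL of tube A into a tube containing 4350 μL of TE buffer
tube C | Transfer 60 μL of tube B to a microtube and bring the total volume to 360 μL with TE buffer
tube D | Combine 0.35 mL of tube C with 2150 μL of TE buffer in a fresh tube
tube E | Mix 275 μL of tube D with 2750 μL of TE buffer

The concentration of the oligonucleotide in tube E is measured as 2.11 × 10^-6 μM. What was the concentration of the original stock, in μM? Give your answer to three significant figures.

2.00 μM

Step 1: 90 μL brought to 29.6 mL → factor 29600/90 = 328.89
Step 2: 0.85 mL + 4350 μL = 5.2 mL total → factor 5.2/0.85 = 6.1176
Step 3: 60 μL brought to 360 μL → factor 360/60 = 6
Step 4: 0.35 mL + 2150 μL = 2.5 mL total → factor 2.5/0.35 = 7.1429
Step 5: 275 μL + 2750 μL = 3025 μL total → factor 3025/275 = 11
Overall dilution factor = 328.89 × 6.1176 × 6 × 7.1429 × 11 = 9.4853 × 10^5
Stock = 2.11 × 10^-6 μM × 9.4853 × 10^5 = 2.00 μM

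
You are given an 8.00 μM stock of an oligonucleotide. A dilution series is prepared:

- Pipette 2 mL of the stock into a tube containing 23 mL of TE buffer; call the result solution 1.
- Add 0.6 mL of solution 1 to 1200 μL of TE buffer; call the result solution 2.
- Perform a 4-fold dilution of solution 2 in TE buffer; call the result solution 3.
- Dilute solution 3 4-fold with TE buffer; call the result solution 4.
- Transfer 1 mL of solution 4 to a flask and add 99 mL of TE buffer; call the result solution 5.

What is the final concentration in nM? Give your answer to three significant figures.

0.133 nM

Step 1: 2 mL + 23 mL = 25 mL total → factor 25/2 = 12.5
Step 2: 0.6 mL + 1200 μL = 1.8 mL total → factor 1.8/0.6 = 3
Step 3: 4-fold → factor 4
Step 4: 4-fold → factor 4
Step 5: 1 mL + 99 mL = 100 mL total → factor 100/1 = 100
Overall dilution factor = 12.5 × 3 × 4 × 4 × 100 = 60000
Final = 8.00 μM / 60000 = 0.0001333 μM = 0.133 nM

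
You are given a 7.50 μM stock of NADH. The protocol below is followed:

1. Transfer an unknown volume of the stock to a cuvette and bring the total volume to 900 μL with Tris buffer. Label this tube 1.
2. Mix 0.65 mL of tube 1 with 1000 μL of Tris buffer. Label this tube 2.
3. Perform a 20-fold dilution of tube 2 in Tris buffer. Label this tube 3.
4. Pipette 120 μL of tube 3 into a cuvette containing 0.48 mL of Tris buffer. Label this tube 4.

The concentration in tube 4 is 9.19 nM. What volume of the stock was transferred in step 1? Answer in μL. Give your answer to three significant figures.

280 μL

Step 1: v brought to 900 μL → factor = 900 μL/v
Step 2: 0.65 mL + 1000 μL = 1.65 mL total → factor 1.65/0.65 = 2.5385
Step 3: 20-fold → factor 20
Step 4: 120 μL + 0.48 mL = 600 μL total → factor 600/120 = 5
Product of known-step factors = 253.85
Overall factor = 7.50 μM / (9.19 nM) = 816.1
Step-1 factor = 816.1 / 253.85 = 3.215
v = 900 μL / 3.215 = 280 μL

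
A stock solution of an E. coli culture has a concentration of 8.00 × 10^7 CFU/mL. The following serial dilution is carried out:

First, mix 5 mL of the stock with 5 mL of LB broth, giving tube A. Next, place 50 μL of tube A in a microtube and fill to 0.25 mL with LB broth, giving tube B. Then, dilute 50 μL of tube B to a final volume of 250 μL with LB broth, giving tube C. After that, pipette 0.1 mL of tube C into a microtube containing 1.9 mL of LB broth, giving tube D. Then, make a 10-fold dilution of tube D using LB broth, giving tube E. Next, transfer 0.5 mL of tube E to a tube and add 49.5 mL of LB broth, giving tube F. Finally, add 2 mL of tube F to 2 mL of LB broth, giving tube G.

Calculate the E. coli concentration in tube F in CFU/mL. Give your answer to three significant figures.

80.0 CFU/mL

Step 1: 5 mL + 5 mL = 10 mL total → factor 10/5 = 2
Step 2: 50 μL brought to 0.25 mL → factor 250/50 = 5
Step 3: 50 μL brought to 250 μL → factor 250/50 = 5
Step 4: 0.1 mL + 1.9 mL = 2 mL total → factor 2/0.1 = 20
Step 5: 10-fold → factor 10
Step 6: 0.5 mL + 49.5 mL = 50 mL total → factor 50/0.5 = 100
Dilution factor through tube F = 2 × 5 × 5 × 20 × 10 × 100 = 1 × 10^6
[tube F] = 8.00 × 10^7 CFU/mL / 1 × 10^6 = 80.0 CFU/mL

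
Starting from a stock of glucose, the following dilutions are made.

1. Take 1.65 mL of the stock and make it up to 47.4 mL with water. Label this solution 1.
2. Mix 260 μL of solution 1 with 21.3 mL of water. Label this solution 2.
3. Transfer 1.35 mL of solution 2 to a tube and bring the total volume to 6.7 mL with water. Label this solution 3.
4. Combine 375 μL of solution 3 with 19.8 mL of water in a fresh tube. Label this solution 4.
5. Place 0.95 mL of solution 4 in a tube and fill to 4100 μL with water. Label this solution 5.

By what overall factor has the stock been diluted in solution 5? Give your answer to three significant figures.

2.75 × 10^6

Step 1: 1.65 mL brought to 47.4 mL → factor 47.4/1.65 = 28.727
Step 2: 260 μL + 21.3 mL = 21560 μL total → factor 21560/260 = 82.923
Step 3: 1.35 mL brought to 6.7 mL → factor 6.7/1.35 = 4.963
Step 4: 375 μL + 19.8 mL = 20175 μL total → factor 20175/375 = 53.8
Step 5: 0.95 mL brought to 4100 μL → factor 4.1/0.95 = 4.3158
Overall dilution factor = 28.727 × 82.923 × 4.963 × 53.8 × 4.3158 = 2.7451 × 10^6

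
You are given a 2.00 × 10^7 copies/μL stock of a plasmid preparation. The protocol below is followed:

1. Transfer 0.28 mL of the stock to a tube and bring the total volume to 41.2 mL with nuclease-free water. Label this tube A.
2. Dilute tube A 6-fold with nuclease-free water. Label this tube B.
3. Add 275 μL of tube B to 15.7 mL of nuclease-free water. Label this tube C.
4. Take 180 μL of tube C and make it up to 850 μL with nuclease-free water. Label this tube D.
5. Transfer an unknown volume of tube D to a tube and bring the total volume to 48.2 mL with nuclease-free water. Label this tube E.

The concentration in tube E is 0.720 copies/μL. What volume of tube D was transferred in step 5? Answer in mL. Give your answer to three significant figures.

Step 1: 0.28 mL brought to 41.2 mL → factor 41.2/0.28 = 147.14
Step 2: 6-fold → factor 6
Step 3: 275 μL + 15.7 mL = 15975 μL total → factor 15975/275 = 58.091
Step 4: 180 μL brought to 850 μL → factor 850/180 = 4.7222
Step 5: v brought to 48.2 mL → factor = 48.2 mL/v
Product of known-step factors = 2.4218 × 10^5
Overall factor = 2.00 × 10^7 copies/μL / (0.720 copies/μL) = 2.7778 × 10^7
Step-5 factor = 2.7778 × 10^7 / 2.4218 × 10^5 = 114.7
v = 48.2 mL / 114.7 = 0.420 mL

0.420 mL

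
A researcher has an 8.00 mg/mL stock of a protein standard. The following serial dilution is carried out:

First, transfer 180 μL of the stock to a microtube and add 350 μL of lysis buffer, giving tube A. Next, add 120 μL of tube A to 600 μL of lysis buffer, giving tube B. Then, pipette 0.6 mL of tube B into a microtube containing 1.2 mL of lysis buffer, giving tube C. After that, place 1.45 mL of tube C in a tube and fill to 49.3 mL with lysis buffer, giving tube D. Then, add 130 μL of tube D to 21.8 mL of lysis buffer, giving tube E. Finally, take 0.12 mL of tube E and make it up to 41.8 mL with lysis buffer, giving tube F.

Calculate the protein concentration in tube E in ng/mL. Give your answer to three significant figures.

26.3 ng/mL

Step 1: 180 μL + 350 μL = 530 μL total → factor 530/180 = 2.9444
Step 2: 120 μL + 600 μL = 720 μL total → factor 720/120 = 6
Step 3: 0.6 mL + 1.2 mL = 1.8 mL total → factor 1.8/0.6 = 3
Step 4: 1.45 mL brought to 49.3 mL → factor 49.3/1.45 = 34
Step 5: 130 μL + 21.8 mL = 21930 μL total → factor 21930/130 = 168.69
Dilution factor through tube E = 2.9444 × 6 × 3 × 34 × 168.69 = 3.0398 × 10^5
[tube E] = 8.00 mg/mL / 3.0398 × 10^5 = 2.632 × 10^-5 mg/mL = 26.3 ng/mL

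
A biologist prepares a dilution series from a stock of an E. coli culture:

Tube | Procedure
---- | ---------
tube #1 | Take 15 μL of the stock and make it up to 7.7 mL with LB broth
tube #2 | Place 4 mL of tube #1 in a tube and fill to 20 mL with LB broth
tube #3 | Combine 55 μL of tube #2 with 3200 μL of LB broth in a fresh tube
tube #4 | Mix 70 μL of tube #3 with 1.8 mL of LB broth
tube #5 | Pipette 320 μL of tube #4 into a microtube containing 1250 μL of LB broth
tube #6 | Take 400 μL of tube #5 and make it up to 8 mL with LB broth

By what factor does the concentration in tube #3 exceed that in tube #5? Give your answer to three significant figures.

131

Step 1: 15 μL brought to 7.7 mL → factor 7700/15 = 513.33
Step 2: 4 mL brought to 20 mL → factor 20/4 = 5
Step 3: 55 μL + 3200 μL = 3255 μL total → factor 3255/55 = 59.182
Step 4: 70 μL + 1.8 mL = 1870 μL total → factor 1870/70 = 26.714
Step 5: 320 μL + 1250 μL = 1570 μL total → factor 1570/320 = 4.9062
Dilution factor to tube #3 = 1.519 × 10^5; to tube #5 = 1.9909 × 10^7
[tube #3]/[tube #5] = (factor to tube #5)/(factor to tube #3) = 1.9909 × 10^7/1.519 × 10^5 = 131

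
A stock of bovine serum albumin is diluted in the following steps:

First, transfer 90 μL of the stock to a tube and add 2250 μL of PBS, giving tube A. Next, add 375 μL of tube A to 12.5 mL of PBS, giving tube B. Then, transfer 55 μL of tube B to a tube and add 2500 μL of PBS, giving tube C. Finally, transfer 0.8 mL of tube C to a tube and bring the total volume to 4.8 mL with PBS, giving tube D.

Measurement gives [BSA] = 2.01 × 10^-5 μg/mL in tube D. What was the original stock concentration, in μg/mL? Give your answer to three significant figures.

Step 1: 90 μL + 2250 μL = 2340 μL total → factor 2340/90 = 26
Step 2: 375 μL + 12.5 mL = 12875 μL total → factor 12875/375 = 34.333
Step 3: 55 μL + 2500 μL = 2555 μL total → factor 2555/55 = 46.455
Step 4: 0.8 mL brought to 4.8 mL → factor 4.8/0.8 = 6
Overall dilution factor = 26 × 34.333 × 46.455 × 6 = 2.4881 × 10^5
Stock = 2.01 × 10^-5 μg/mL × 2.4881 × 10^5 = 5.00 μg/mL

5.00 μg/mL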